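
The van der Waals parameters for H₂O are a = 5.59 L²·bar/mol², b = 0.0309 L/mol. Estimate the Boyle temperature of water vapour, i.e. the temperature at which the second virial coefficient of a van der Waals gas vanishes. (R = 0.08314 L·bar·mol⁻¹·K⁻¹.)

T_B ≈ 2176 K

For a van der Waals gas the second virial coefficient B₂ = b − a/(RT) vanishes at T_B = a/(Rb).
T_B = 5.59/(0.08314×0.0309) = 5.59/0.0025690 = 2176 K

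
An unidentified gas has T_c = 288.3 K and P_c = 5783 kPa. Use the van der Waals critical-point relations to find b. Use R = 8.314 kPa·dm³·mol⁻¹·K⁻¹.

b ≈ 0.05181 dm³/mol

From T_c = 8a/(27Rb) and P_c = a/(27b²): b = R T_c/(8 P_c).
b = (8.314)(288.3)/(8×5783) = 2396.9/46264 = 0.05181 dm³/mol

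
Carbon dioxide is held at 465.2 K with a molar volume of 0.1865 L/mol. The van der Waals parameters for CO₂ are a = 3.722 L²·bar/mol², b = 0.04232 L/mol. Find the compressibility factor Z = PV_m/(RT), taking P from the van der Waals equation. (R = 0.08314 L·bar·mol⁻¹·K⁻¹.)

P = RT/(V_m − b) − a/V_m² = (0.08314)(465.2)/(0.1865 − 0.04232) − 3.722/(0.1865)²
  = 38.677/0.14418 − 107.01 = 268.25 − 107.01 = 161.24 bar
Z = PV_m/(RT) = (161.24)(0.1865)/((0.08314)(465.2)) = 30.071/38.677 = 0.7775

Z ≈ 0.7775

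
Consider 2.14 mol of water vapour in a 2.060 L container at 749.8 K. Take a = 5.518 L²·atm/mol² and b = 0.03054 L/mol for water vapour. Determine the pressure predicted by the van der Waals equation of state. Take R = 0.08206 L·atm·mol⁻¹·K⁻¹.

P = nRT/(V − nb) − a n²/V²
nRT/(V − nb) = (2.14)(0.08206)(749.8)/(2.060 − 2.14×0.03054) = 131.67/1.9946 = 66.013 atm
a n²/V² = (5.518)(2.14)²/(2.060)² = 5.9549 atm
P = 66.013 − 5.9549 = 60.06 atm

P ≈ 60.06 atm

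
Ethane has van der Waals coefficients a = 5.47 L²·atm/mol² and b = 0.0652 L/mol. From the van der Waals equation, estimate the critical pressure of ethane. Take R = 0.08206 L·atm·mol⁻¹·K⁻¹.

For a van der Waals gas, P_c = a/(27b²).
P_c = 5.47/(27×(0.0652)²) = 5.47/0.11478 = 47.66 atm

P_c ≈ 47.66 atm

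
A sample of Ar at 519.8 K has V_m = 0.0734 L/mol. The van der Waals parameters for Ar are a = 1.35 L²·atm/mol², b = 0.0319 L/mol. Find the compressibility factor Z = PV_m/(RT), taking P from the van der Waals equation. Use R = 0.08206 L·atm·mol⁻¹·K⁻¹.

Z ≈ 1.337

P = RT/(V_m − b) − a/V_m² = (0.08206)(519.8)/(0.0734 − 0.0319) − 1.35/(0.0734)²
  = 42.655/0.041500 − 250.58 = 1027.8 − 250.58 = 777.2 atm
Z = PV_m/(RT) = (777.2)(0.0734)/((0.08206)(519.8)) = 57.046/42.655 = 1.337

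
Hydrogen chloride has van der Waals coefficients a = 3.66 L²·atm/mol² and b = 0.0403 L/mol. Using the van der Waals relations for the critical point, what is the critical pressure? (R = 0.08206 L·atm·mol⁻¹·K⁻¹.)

For a van der Waals gas, P_c = a/(27b²).
P_c = 3.66/(27×(0.0403)²) = 3.66/0.043850 = 83.47 atm

P_c ≈ 83.47 atm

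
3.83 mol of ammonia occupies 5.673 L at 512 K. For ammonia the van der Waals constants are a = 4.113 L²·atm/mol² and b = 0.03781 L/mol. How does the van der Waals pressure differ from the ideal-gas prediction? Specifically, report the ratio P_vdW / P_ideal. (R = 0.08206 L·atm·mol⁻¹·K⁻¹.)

Ideal: P_ideal = nRT/V = (3.83)(0.08206)(512)/5.673 = 28.3653 atm
vdW: P = nRT/(V − nb) − a n²/V² = 160.916/5.52819 − 60.3332/32.1829 = 29.1083 − 1.87470 = 27.2336 atm
Ratio = 27.2336/28.3653 = 0.9601

P_vdW / P_ideal ≈ 0.9601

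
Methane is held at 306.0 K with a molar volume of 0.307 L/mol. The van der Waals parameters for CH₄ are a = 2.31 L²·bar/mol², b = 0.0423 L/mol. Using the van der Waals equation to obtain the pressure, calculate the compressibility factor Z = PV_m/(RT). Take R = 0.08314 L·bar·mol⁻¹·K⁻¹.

Z ≈ 0.8640

P = RT/(V_m − b) − a/V_m² = (0.08314)(306.0)/(0.307 − 0.0423) − 2.31/(0.307)²
  = 25.441/0.26470 − 24.510 = 96.113 − 24.510 = 71.603 bar
Z = PV_m/(RT) = (71.603)(0.307)/((0.08314)(306.0)) = 21.982/25.441 = 0.8640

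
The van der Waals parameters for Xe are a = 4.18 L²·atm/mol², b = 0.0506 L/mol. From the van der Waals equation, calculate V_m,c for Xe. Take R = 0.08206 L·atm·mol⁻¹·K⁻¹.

V_m,c ≈ 0.1518 L/mol

For a van der Waals gas, V_m,c = 3b.
V_m,c = 3×0.0506 = 0.1518 L/mol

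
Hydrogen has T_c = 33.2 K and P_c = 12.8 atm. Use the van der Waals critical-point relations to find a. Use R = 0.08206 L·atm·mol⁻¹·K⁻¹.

a ≈ 0.2446 L²·atm/mol²

From T_c = 8a/(27Rb) and P_c = a/(27b²): a = 27 R² T_c²/(64 P_c).
a = 27×(0.08206)²×(33.2)²/(64×12.8) = 200.40/819.20 = 0.2446 L²·atm/mol²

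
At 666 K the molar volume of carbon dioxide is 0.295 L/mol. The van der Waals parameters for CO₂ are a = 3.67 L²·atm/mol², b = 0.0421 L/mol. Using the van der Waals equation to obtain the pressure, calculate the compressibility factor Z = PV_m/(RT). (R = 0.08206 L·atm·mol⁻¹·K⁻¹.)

P = RT/(V_m − b) − a/V_m² = (0.08206)(666)/(0.295 − 0.0421) − 3.67/(0.295)²
  = 54.652/0.25290 − 42.172 = 216.10 − 42.172 = 173.93 atm
Z = PV_m/(RT) = (173.93)(0.295)/((0.08206)(666)) = 51.309/54.652 = 0.9388

Z ≈ 0.9388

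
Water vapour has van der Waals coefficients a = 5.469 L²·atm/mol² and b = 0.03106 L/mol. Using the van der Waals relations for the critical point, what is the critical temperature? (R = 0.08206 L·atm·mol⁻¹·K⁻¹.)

T_c ≈ 635.8 K

For a van der Waals gas, T_c = 8a/(27Rb).
T_c = 8×5.469/(27×0.08206×0.03106) = 43.752/0.068817 = 635.8 K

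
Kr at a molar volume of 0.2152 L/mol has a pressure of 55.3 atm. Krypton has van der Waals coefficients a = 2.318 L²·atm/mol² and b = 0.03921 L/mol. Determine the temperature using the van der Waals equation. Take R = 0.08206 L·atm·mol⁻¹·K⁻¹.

T ≈ 225.9 K

T = (P + a/V_m²)(V_m − b)/R
P + a/V_m² = 55.3 + 2.318/(0.2152)² = 105.35 atm
V_m − b = 0.2152 − 0.03921 = 0.17599 L/mol
T = (105.35)(0.17599)/0.08206 = 225.9 K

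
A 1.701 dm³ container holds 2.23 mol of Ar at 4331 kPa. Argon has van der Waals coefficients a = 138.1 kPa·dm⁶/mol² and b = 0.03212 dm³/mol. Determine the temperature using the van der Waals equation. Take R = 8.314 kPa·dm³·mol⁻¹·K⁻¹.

T ≈ 401.5 K

T = (P + a n²/V²)(V − nb)/(nR)
P + a n²/V² = 4331 + (138.1)(2.23)²/(1.701)² = 4568.4 kPa
V − nb = 1.701 − (2.23)(0.03212) = 1.6294 dm³
T = (4568.4)(1.6294)/((2.23)(8.314)) = 401.5 K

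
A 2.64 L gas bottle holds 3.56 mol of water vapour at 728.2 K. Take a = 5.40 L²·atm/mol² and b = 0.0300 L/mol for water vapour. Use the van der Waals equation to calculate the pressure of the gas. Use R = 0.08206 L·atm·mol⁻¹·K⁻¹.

P = nRT/(V − nb) − a n²/V²
nRT/(V − nb) = (3.56)(0.08206)(728.2)/(2.64 − 3.56×0.0300) = 212.73/2.5332 = 83.977 atm
a n²/V² = (5.40)(3.56)²/(2.64)² = 9.8194 atm
P = 83.977 − 9.8194 = 74.16 atm

P ≈ 74.16 atm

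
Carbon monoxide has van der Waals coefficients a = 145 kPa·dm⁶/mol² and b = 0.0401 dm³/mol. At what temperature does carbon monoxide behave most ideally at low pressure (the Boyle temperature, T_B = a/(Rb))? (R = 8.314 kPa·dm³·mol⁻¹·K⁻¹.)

T_B ≈ 434.9 K

For a van der Waals gas the second virial coefficient B₂ = b − a/(RT) vanishes at T_B = a/(Rb).
T_B = 145/(8.314×0.0401) = 145/0.33339 = 434.9 K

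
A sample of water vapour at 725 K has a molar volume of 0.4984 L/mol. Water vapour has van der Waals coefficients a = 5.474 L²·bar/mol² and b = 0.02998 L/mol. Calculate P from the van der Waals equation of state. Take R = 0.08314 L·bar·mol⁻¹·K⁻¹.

P = RT/(V_m − b) − a/V_m²
RT/(V_m − b) = (0.08314)(725)/(0.4984 − 0.02998) = 60.277/0.46842 = 128.68 bar
a/V_m² = 5.474/(0.4984)² = 22.037 bar
P = 128.68 − 22.037 = 106.6 bar

P ≈ 106.6 bar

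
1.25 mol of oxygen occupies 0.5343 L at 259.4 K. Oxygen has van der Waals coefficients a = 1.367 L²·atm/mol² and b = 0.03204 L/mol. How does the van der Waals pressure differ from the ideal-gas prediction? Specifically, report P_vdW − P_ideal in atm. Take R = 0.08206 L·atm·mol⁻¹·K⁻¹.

Ideal: P_ideal = nRT/V = (1.25)(0.08206)(259.4)/0.5343 = 49.7997 atm
vdW: P = nRT/(V − nb) − a n²/V² = 26.6080/0.494250 − 2.13594/0.285476 = 53.8351 − 7.48203 = 46.3531 atm
ΔP = 46.3531 − 49.7997 = -3.447 atm

ΔP ≈ -3.447 atm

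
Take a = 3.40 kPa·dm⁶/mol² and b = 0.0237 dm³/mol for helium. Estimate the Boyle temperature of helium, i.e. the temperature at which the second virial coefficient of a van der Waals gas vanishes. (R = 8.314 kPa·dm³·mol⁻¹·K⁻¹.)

For a van der Waals gas the second virial coefficient B₂ = b − a/(RT) vanishes at T_B = a/(Rb).
T_B = 3.40/(8.314×0.0237) = 3.40/0.19704 = 17.26 K

T_B ≈ 17.26 K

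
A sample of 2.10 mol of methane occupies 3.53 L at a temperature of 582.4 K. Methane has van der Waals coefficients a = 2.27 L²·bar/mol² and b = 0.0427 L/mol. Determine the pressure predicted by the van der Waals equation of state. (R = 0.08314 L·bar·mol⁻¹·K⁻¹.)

P ≈ 28.75 bar

P = nRT/(V − nb) − a n²/V²
nRT/(V − nb) = (2.10)(0.08314)(582.4)/(3.53 − 2.10×0.0427) = 101.68/3.4403 = 29.556 bar
a n²/V² = (2.27)(2.10)²/(3.53)² = 0.80337 bar
P = 29.556 − 0.80337 = 28.75 bar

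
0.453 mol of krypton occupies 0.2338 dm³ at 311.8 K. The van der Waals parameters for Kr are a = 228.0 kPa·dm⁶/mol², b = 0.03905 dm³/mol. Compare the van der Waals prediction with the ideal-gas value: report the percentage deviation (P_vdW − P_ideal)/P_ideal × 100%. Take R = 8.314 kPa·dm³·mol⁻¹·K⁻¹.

Ideal: P_ideal = nRT/V = (0.453)(8.314)(311.8)/0.2338 = 5022.73 kPa
vdW: P = nRT/(V − nb) − a n²/V² = 1174.31/0.216110 − 46.7877/0.0546624 = 5433.85 − 855.939 = 4577.91 kPa
% deviation = (4577.91 − 5022.73)/5022.73 × 100% = -8.86%

-8.86 %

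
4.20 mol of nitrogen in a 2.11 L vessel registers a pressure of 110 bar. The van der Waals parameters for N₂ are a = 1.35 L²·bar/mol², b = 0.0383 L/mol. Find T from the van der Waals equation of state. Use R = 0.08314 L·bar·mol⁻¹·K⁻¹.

T ≈ 643.9 K

T = (P + a n²/V²)(V − nb)/(nR)
P + a n²/V² = 110 + (1.35)(4.20)²/(2.11)² = 115.35 bar
V − nb = 2.11 − (4.20)(0.0383) = 1.9491 L
T = (115.35)(1.9491)/((4.20)(0.08314)) = 643.9 K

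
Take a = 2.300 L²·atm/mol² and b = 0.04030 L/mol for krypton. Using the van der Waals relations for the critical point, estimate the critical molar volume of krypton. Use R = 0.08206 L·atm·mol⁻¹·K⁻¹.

V_m,c ≈ 0.1209 L/mol

For a van der Waals gas, V_m,c = 3b.
V_m,c = 3×0.04030 = 0.1209 L/mol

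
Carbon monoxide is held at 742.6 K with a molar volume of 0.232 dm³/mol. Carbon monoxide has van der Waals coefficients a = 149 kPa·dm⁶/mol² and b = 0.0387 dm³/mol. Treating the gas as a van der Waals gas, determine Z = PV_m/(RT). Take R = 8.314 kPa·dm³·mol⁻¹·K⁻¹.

P = RT/(V_m − b) − a/V_m² = (8.314)(742.6)/(0.232 − 0.0387) − 149/(0.232)²
  = 6174.0/0.19330 − 2768.3 = 31940 − 2768.3 = 29172 kPa
Z = PV_m/(RT) = (29172)(0.232)/((8.314)(742.6)) = 6767.9/6174.0 = 1.096

Z ≈ 1.096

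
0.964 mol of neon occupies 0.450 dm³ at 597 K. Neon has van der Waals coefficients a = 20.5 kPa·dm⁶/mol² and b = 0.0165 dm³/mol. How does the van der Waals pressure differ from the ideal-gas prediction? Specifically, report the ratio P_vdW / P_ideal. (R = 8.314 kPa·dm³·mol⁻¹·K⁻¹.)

Ideal: P_ideal = nRT/V = (0.964)(8.314)(597)/0.450 = 10632.8 kPa
vdW: P = nRT/(V − nb) − a n²/V² = 4784.77/0.434094 − 19.0506/0.202500 = 11022.4 − 94.0770 = 10928.3 kPa
Ratio = 10928.3/10632.8 = 1.028

P_vdW / P_ideal ≈ 1.028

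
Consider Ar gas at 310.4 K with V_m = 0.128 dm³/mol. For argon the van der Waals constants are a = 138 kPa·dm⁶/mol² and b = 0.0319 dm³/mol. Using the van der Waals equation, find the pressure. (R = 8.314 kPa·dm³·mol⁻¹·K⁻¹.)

P ≈ 18431 kPa

P = RT/(V_m − b) − a/V_m²
RT/(V_m − b) = (8.314)(310.4)/(0.128 − 0.0319) = 2580.7/0.096100 = 26854 kPa
a/V_m² = 138/(0.128)² = 8422.9 kPa
P = 26854 − 8422.9 = 18431 kPa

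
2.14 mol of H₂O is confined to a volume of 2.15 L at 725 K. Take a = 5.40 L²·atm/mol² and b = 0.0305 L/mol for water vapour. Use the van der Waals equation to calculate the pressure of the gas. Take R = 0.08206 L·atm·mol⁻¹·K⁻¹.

P ≈ 55.72 atm

P = nRT/(V − nb) − a n²/V²
nRT/(V − nb) = (2.14)(0.08206)(725)/(2.15 − 2.14×0.0305) = 127.32/2.0847 = 61.074 atm
a n²/V² = (5.40)(2.14)²/(2.15)² = 5.3499 atm
P = 61.074 − 5.3499 = 55.72 atm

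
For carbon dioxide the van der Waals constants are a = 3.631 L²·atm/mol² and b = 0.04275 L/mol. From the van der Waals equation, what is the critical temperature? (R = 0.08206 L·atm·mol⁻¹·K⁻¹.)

For a van der Waals gas, T_c = 8a/(27Rb).
T_c = 8×3.631/(27×0.08206×0.04275) = 29.048/0.094718 = 306.7 K

T_c ≈ 306.7 K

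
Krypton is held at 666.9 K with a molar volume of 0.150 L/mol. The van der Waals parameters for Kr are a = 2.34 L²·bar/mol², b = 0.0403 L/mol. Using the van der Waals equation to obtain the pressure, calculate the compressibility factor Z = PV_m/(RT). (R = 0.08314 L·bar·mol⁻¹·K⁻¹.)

P = RT/(V_m − b) − a/V_m² = (0.08314)(666.9)/(0.150 − 0.0403) − 2.34/(0.150)²
  = 55.446/0.10970 − 104.00 = 505.43 − 104.00 = 401.43 bar
Z = PV_m/(RT) = (401.43)(0.150)/((0.08314)(666.9)) = 60.215/55.446 = 1.086

Z ≈ 1.086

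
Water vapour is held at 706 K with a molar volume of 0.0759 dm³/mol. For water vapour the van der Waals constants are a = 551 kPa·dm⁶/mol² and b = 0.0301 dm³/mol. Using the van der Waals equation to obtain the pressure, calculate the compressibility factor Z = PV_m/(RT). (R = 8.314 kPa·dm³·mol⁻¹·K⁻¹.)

Z ≈ 0.4204

P = RT/(V_m − b) − a/V_m² = (8.314)(706)/(0.0759 − 0.0301) − 551/(0.0759)²
  = 5869.7/0.045800 − 95646 = 128159 − 95646 = 32513 kPa
Z = PV_m/(RT) = (32513)(0.0759)/((8.314)(706)) = 2467.7/5869.7 = 0.4204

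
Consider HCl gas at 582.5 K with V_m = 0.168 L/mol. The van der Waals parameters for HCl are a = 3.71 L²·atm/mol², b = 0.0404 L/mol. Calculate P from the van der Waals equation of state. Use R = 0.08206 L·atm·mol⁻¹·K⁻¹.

P = RT/(V_m − b) − a/V_m²
RT/(V_m − b) = (0.08206)(582.5)/(0.168 − 0.0404) = 47.800/0.12760 = 374.61 atm
a/V_m² = 3.71/(0.168)² = 131.45 atm
P = 374.61 − 131.45 = 243.2 atm

P ≈ 243.2 atm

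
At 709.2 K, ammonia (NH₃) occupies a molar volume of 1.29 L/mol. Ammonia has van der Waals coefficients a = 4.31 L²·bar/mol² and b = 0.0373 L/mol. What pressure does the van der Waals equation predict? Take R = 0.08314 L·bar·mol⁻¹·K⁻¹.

P ≈ 44.48 bar

P = RT/(V_m − b) − a/V_m²
RT/(V_m − b) = (0.08314)(709.2)/(1.29 − 0.0373) = 58.963/1.2527 = 47.069 bar
a/V_m² = 4.31/(1.29)² = 2.5900 bar
P = 47.069 − 2.5900 = 44.48 bar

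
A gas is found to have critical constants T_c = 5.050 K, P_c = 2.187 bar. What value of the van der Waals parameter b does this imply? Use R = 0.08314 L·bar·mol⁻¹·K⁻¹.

From T_c = 8a/(27Rb) and P_c = a/(27b²): b = R T_c/(8 P_c).
b = (0.08314)(5.050)/(8×2.187) = 0.41986/17.496 = 0.02400 L/mol

b ≈ 0.02400 L/mol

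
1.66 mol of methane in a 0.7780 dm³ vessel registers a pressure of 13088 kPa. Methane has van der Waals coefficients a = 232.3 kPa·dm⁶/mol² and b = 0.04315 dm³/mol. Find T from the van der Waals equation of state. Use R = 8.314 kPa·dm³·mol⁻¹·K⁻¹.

T ≈ 724.0 K

T = (P + a n²/V²)(V − nb)/(nR)
P + a n²/V² = 13088 + (232.3)(1.66)²/(0.7780)² = 14146 kPa
V − nb = 0.7780 − (1.66)(0.04315) = 0.70637 dm³
T = (14146)(0.70637)/((1.66)(8.314)) = 724.0 K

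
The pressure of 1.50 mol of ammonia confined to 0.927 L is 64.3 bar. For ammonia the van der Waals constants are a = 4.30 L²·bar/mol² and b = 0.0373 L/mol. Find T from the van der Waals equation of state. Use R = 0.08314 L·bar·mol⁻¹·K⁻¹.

T = (P + a n²/V²)(V − nb)/(nR)
P + a n²/V² = 64.3 + (4.30)(1.50)²/(0.927)² = 75.559 bar
V − nb = 0.927 − (1.50)(0.0373) = 0.87105 L
T = (75.559)(0.87105)/((1.50)(0.08314)) = 527.7 K

T ≈ 527.7 K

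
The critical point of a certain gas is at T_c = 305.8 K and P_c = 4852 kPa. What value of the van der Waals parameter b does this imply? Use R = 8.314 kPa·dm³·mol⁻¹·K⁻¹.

From T_c = 8a/(27Rb) and P_c = a/(27b²): b = R T_c/(8 P_c).
b = (8.314)(305.8)/(8×4852) = 2542.4/38816 = 0.06550 dm³/mol

b ≈ 0.06550 dm³/mol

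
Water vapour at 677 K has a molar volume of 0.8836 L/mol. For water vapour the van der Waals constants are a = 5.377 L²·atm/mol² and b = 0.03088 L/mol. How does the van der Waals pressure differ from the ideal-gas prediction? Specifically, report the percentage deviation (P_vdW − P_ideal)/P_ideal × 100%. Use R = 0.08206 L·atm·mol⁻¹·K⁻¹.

Ideal: P_ideal = RT/V_m = (0.08206)(677)/0.8836 = 62.8730 atm
vdW: P = RT/(V_m − b) − a/V_m² = 55.5546/0.852720 − 5.377/0.780749 = 65.1499 − 6.88698 = 58.2629 atm
% deviation = (58.2629 − 62.8730)/62.8730 × 100% = -7.33%

-7.33 %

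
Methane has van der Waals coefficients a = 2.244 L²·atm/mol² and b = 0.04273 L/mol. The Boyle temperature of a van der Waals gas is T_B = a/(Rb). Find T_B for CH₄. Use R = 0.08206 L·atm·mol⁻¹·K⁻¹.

For a van der Waals gas the second virial coefficient B₂ = b − a/(RT) vanishes at T_B = a/(Rb).
T_B = 2.244/(0.08206×0.04273) = 2.244/0.0035064 = 640.0 K

T_B ≈ 640.0 K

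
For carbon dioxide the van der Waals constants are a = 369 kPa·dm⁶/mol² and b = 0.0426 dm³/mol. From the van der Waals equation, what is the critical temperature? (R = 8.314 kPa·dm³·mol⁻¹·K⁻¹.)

For a van der Waals gas, T_c = 8a/(27Rb).
T_c = 8×369/(27×8.314×0.0426) = 2952.0/9.5628 = 308.7 K

T_c ≈ 308.7 K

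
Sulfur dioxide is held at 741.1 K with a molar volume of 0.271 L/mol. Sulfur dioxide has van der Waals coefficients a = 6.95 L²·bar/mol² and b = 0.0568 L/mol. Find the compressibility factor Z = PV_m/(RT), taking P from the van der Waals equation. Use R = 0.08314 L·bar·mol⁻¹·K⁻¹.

P = RT/(V_m − b) − a/V_m² = (0.08314)(741.1)/(0.271 − 0.0568) − 6.95/(0.271)²
  = 61.615/0.21420 − 94.634 = 287.65 − 94.634 = 193.02 bar
Z = PV_m/(RT) = (193.02)(0.271)/((0.08314)(741.1)) = 52.308/61.615 = 0.8489

Z ≈ 0.8489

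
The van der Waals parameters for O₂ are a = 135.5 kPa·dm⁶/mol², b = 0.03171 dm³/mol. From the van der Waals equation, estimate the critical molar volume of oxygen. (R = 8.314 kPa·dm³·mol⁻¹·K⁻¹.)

V_m,c ≈ 0.09513 dm³/mol

For a van der Waals gas, V_m,c = 3b.
V_m,c = 3×0.03171 = 0.09513 dm³/mol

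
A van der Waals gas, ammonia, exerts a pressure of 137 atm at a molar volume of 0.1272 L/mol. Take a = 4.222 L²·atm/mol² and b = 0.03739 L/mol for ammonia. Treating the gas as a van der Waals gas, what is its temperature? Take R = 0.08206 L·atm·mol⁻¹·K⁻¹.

T ≈ 435.5 K

T = (P + a/V_m²)(V_m − b)/R
P + a/V_m² = 137 + 4.222/(0.1272)² = 397.94 atm
V_m − b = 0.1272 − 0.03739 = 0.089810 L/mol
T = (397.94)(0.089810)/0.08206 = 435.5 K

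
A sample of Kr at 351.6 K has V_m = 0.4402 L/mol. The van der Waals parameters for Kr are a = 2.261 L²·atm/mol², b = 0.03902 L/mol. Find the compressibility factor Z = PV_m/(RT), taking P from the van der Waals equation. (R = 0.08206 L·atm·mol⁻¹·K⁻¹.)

Z ≈ 0.9192

P = RT/(V_m − b) − a/V_m² = (0.08206)(351.6)/(0.4402 − 0.03902) − 2.261/(0.4402)²
  = 28.852/0.40118 − 11.668 = 71.918 − 11.668 = 60.250 atm
Z = PV_m/(RT) = (60.250)(0.4402)/((0.08206)(351.6)) = 26.522/28.852 = 0.9192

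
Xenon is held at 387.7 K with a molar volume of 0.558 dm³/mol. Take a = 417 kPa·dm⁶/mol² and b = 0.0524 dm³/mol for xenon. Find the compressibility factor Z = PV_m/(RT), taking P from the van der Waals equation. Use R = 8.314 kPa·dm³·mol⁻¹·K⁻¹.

P = RT/(V_m − b) − a/V_m² = (8.314)(387.7)/(0.558 − 0.0524) − 417/(0.558)²
  = 3223.3/0.50560 − 1339.3 = 6375.2 − 1339.3 = 5035.9 kPa
Z = PV_m/(RT) = (5035.9)(0.558)/((8.314)(387.7)) = 2810.0/3223.3 = 0.8718

Z ≈ 0.8718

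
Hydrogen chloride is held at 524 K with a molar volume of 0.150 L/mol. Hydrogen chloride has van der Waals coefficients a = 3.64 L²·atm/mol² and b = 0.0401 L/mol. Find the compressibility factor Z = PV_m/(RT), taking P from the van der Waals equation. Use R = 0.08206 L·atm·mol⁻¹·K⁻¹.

P = RT/(V_m − b) − a/V_m² = (0.08206)(524)/(0.150 − 0.0401) − 3.64/(0.150)²
  = 42.999/0.10990 − 161.78 = 391.26 − 161.78 = 229.48 atm
Z = PV_m/(RT) = (229.48)(0.150)/((0.08206)(524)) = 34.422/42.999 = 0.8005

Z ≈ 0.8005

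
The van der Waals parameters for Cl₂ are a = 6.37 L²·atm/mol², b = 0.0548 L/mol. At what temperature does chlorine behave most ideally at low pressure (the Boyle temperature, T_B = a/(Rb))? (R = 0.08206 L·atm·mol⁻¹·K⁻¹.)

For a van der Waals gas the second virial coefficient B₂ = b − a/(RT) vanishes at T_B = a/(Rb).
T_B = 6.37/(0.08206×0.0548) = 6.37/0.0044969 = 1417 K

T_B ≈ 1417 K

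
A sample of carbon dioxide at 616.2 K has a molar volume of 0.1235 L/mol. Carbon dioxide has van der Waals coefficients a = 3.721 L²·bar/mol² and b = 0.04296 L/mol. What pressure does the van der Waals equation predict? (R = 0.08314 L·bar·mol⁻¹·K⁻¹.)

P ≈ 392.1 bar

P = RT/(V_m − b) − a/V_m²
RT/(V_m − b) = (0.08314)(616.2)/(0.1235 − 0.04296) = 51.231/0.080540 = 636.09 bar
a/V_m² = 3.721/(0.1235)² = 243.96 bar
P = 636.09 − 243.96 = 392.1 bar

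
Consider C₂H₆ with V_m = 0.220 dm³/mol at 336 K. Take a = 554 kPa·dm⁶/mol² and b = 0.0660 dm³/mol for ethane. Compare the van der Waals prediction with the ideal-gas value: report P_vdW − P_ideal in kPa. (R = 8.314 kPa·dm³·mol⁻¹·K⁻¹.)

ΔP ≈ -6004 kPa

Ideal: P_ideal = RT/V_m = (8.314)(336)/0.220 = 12697.7 kPa
vdW: P = RT/(V_m − b) − a/V_m² = 2793.50/0.154000 − 554/0.0484000 = 18139.6 − 11446.3 = 6693.3 kPa
ΔP = 6693.3 − 12697.7 = -6004 kPa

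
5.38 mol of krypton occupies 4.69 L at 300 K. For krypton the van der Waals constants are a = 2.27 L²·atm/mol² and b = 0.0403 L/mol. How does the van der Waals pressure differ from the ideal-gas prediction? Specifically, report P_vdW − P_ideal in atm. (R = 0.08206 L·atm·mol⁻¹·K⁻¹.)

Ideal: P_ideal = nRT/V = (5.38)(0.08206)(300)/4.69 = 28.2398 atm
vdW: P = nRT/(V − nb) − a n²/V² = 132.445/4.47319 − 65.7038/21.9961 = 29.6086 − 2.98707 = 26.6215 atm
ΔP = 26.6215 − 28.2398 = -1.618 atm

ΔP ≈ -1.618 atm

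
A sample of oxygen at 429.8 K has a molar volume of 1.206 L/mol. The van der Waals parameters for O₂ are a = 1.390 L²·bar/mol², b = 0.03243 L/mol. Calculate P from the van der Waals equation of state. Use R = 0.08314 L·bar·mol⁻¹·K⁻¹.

P = RT/(V_m − b) − a/V_m²
RT/(V_m − b) = (0.08314)(429.8)/(1.206 − 0.03243) = 35.734/1.1736 = 30.448 bar
a/V_m² = 1.390/(1.206)² = 0.95570 bar
P = 30.448 − 0.95570 = 29.49 bar

P ≈ 29.49 bar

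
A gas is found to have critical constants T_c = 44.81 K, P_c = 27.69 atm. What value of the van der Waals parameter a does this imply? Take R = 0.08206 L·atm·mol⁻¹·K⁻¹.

From T_c = 8a/(27Rb) and P_c = a/(27b²): a = 27 R² T_c²/(64 P_c).
a = 27×(0.08206)²×(44.81)²/(64×27.69) = 365.07/1772.2 = 0.2060 L²·atm/mol²

a ≈ 0.2060 L²·atm/mol²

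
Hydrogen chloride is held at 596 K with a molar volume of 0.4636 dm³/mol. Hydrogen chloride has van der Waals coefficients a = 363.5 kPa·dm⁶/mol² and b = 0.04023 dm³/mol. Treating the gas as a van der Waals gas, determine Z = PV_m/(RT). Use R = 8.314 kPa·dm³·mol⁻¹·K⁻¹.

P = RT/(V_m − b) − a/V_m² = (8.314)(596)/(0.4636 − 0.04023) − 363.5/(0.4636)²
  = 4955.1/0.42337 − 1691.3 = 11704 − 1691.3 = 10013 kPa
Z = PV_m/(RT) = (10013)(0.4636)/((8.314)(596)) = 4642.0/4955.1 = 0.9368

Z ≈ 0.9368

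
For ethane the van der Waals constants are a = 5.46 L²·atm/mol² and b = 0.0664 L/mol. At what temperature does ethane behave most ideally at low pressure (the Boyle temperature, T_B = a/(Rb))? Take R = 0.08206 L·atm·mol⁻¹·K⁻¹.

For a van der Waals gas the second virial coefficient B₂ = b − a/(RT) vanishes at T_B = a/(Rb).
T_B = 5.46/(0.08206×0.0664) = 5.46/0.0054488 = 1002 K

T_B ≈ 1002 K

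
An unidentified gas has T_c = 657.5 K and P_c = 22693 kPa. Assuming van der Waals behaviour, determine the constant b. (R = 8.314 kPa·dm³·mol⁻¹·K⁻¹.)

b ≈ 0.03011 dm³/mol

From T_c = 8a/(27Rb) and P_c = a/(27b²): b = R T_c/(8 P_c).
b = (8.314)(657.5)/(8×22693) = 5466.5/181544 = 0.03011 dm³/mol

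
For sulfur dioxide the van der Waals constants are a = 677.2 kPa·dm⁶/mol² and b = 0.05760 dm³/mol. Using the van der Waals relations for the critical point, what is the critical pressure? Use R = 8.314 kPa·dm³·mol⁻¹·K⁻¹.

P_c ≈ 7560 kPa

For a van der Waals gas, P_c = a/(27b²).
P_c = 677.2/(27×(0.05760)²) = 677.2/0.089580 = 7560 kPa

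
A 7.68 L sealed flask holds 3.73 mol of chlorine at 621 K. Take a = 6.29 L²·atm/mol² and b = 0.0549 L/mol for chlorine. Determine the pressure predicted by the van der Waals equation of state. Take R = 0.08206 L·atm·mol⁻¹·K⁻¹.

P = nRT/(V − nb) − a n²/V²
nRT/(V − nb) = (3.73)(0.08206)(621)/(7.68 − 3.73×0.0549) = 190.08/7.4752 = 25.428 atm
a n²/V² = (6.29)(3.73)²/(7.68)² = 1.4837 atm
P = 25.428 − 1.4837 = 23.94 atm

P ≈ 23.94 atm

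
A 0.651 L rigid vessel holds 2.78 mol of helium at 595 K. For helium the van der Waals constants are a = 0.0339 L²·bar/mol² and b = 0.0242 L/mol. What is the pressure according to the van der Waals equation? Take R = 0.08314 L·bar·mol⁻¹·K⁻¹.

P = nRT/(V − nb) − a n²/V²
nRT/(V − nb) = (2.78)(0.08314)(595)/(0.651 − 2.78×0.0242) = 137.52/0.58372 = 235.59 bar
a n²/V² = (0.0339)(2.78)²/(0.651)² = 0.61820 bar
P = 235.59 − 0.61820 = 235.0 bar

P ≈ 235.0 bar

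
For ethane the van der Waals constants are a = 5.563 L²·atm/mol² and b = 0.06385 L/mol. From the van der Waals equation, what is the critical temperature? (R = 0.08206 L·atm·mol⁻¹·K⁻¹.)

For a van der Waals gas, T_c = 8a/(27Rb).
T_c = 8×5.563/(27×0.08206×0.06385) = 44.504/0.14147 = 314.6 K

T_c ≈ 314.6 K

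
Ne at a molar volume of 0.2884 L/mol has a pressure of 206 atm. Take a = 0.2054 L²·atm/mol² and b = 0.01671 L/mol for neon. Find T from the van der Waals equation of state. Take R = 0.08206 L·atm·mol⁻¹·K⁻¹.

T ≈ 690.2 K

T = (P + a/V_m²)(V_m − b)/R
P + a/V_m² = 206 + 0.2054/(0.2884)² = 208.47 atm
V_m − b = 0.2884 − 0.01671 = 0.27169 L/mol
T = (208.47)(0.27169)/0.08206 = 690.2 K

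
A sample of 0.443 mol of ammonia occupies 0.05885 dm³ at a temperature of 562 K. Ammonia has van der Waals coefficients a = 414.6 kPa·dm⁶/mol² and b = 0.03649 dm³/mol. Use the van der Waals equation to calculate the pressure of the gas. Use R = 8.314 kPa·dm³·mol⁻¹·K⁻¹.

P = nRT/(V − nb) − a n²/V²
nRT/(V − nb) = (0.443)(8.314)(562)/(0.05885 − 0.443×0.03649) = 2069.9/0.042685 = 48492 kPa
a n²/V² = (414.6)(0.443)²/(0.05885)² = 23493 kPa
P = 48492 − 23493 = 24999 kPa

P ≈ 24999 kPa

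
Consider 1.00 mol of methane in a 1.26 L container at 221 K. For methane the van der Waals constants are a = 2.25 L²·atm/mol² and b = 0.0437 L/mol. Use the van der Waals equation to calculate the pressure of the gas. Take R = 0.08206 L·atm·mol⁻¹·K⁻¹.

P = nRT/(V − nb) − a n²/V²
nRT/(V − nb) = (1.00)(0.08206)(221)/(1.26 − 1.00×0.0437) = 18.135/1.2163 = 14.910 atm
a n²/V² = (2.25)(1.00)²/(1.26)² = 1.4172 atm
P = 14.910 − 1.4172 = 13.49 atm

P ≈ 13.49 atm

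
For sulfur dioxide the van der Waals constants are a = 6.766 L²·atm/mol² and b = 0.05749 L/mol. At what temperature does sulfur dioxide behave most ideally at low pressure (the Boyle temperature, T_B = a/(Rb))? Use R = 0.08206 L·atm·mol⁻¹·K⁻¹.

For a van der Waals gas the second virial coefficient B₂ = b − a/(RT) vanishes at T_B = a/(Rb).
T_B = 6.766/(0.08206×0.05749) = 6.766/0.0047176 = 1434 K

T_B ≈ 1434 K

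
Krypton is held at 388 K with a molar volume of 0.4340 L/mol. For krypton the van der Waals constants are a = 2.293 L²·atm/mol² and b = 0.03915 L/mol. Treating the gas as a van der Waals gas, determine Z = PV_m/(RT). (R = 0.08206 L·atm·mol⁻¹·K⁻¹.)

Z ≈ 0.9332

P = RT/(V_m − b) − a/V_m² = (0.08206)(388)/(0.4340 − 0.03915) − 2.293/(0.4340)²
  = 31.839/0.39485 − 12.174 = 80.636 − 12.174 = 68.462 atm
Z = PV_m/(RT) = (68.462)(0.4340)/((0.08206)(388)) = 29.713/31.839 = 0.9332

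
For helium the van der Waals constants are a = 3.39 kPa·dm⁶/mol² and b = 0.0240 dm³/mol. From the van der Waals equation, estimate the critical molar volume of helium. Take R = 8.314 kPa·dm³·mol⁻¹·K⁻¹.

For a van der Waals gas, V_m,c = 3b.
V_m,c = 3×0.0240 = 0.07200 dm³/mol

V_m,c ≈ 0.07200 dm³/mol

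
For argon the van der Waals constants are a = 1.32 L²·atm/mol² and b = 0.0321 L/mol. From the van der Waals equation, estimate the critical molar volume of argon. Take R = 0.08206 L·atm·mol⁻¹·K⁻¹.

For a van der Waals gas, V_m,c = 3b.
V_m,c = 3×0.0321 = 0.09630 L/mol

V_m,c ≈ 0.09630 L/mol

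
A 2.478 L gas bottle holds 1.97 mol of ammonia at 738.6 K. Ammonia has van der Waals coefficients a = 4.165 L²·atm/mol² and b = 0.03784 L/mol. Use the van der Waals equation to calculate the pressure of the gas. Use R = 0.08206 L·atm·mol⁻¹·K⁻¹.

P ≈ 47.05 atm

P = nRT/(V − nb) − a n²/V²
nRT/(V − nb) = (1.97)(0.08206)(738.6)/(2.478 − 1.97×0.03784) = 119.40/2.4035 = 49.678 atm
a n²/V² = (4.165)(1.97)²/(2.478)² = 2.6324 atm
P = 49.678 − 2.6324 = 47.05 atm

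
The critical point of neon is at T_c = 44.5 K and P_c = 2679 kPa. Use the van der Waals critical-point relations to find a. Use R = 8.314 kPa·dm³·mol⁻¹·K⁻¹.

From T_c = 8a/(27Rb) and P_c = a/(27b²): a = 27 R² T_c²/(64 P_c).
a = 27×(8.314)²×(44.5)²/(64×2679) = 3695761/171456 = 21.56 kPa·dm⁶/mol²

a ≈ 21.56 kPa·dm⁶/mol²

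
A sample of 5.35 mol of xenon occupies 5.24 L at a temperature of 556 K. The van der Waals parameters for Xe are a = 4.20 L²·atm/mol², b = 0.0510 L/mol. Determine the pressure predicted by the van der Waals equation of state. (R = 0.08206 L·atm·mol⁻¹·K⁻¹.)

P = nRT/(V − nb) − a n²/V²
nRT/(V − nb) = (5.35)(0.08206)(556)/(5.24 − 5.35×0.0510) = 244.10/4.9672 = 49.142 atm
a n²/V² = (4.20)(5.35)²/(5.24)² = 4.3782 atm
P = 49.142 − 4.3782 = 44.76 atm

P ≈ 44.76 atm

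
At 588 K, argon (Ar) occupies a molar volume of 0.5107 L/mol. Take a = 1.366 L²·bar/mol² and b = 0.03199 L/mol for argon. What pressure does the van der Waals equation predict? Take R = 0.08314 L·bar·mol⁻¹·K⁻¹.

P = RT/(V_m − b) − a/V_m²
RT/(V_m − b) = (0.08314)(588)/(0.5107 − 0.03199) = 48.886/0.47871 = 102.12 bar
a/V_m² = 1.366/(0.5107)² = 5.2374 bar
P = 102.12 − 5.2374 = 96.88 bar

P ≈ 96.88 bar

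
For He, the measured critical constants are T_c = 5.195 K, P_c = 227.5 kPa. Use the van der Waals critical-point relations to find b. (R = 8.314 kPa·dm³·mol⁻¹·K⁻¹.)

b ≈ 0.02373 dm³/mol

From T_c = 8a/(27Rb) and P_c = a/(27b²): b = R T_c/(8 P_c).
b = (8.314)(5.195)/(8×227.5) = 43.191/1820.0 = 0.02373 dm³/mol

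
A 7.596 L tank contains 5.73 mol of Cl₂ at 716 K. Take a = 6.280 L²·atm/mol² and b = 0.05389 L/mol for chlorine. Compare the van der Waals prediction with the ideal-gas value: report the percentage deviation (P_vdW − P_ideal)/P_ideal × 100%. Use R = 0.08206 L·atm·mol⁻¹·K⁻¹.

Ideal: P_ideal = nRT/V = (5.73)(0.08206)(716)/7.596 = 44.3215 atm
vdW: P = nRT/(V − nb) − a n²/V² = 336.666/7.28721 − 206.191/57.6992 = 46.1996 − 3.57355 = 42.6261 atm
% deviation = (42.6261 − 44.3215)/44.3215 × 100% = -3.83%

-3.83 %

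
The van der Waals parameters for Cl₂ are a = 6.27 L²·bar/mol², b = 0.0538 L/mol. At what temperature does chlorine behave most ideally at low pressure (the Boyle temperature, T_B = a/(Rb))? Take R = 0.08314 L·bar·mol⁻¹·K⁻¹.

For a van der Waals gas the second virial coefficient B₂ = b − a/(RT) vanishes at T_B = a/(Rb).
T_B = 6.27/(0.08314×0.0538) = 6.27/0.0044729 = 1402 K

T_B ≈ 1402 K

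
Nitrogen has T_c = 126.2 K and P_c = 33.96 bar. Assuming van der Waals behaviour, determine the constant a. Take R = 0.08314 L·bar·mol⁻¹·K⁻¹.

From T_c = 8a/(27Rb) and P_c = a/(27b²): a = 27 R² T_c²/(64 P_c).
a = 27×(0.08314)²×(126.2)²/(64×33.96) = 2972.4/2173.4 = 1.368 L²·bar/mol²

a ≈ 1.368 L²·bar/mol²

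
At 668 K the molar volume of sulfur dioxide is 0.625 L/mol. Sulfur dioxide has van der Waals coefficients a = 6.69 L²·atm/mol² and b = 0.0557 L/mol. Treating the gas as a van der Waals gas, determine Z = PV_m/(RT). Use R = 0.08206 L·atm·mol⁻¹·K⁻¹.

P = RT/(V_m − b) − a/V_m² = (0.08206)(668)/(0.625 − 0.0557) − 6.69/(0.625)²
  = 54.816/0.56930 − 17.126 = 96.287 − 17.126 = 79.161 atm
Z = PV_m/(RT) = (79.161)(0.625)/((0.08206)(668)) = 49.476/54.816 = 0.9026

Z ≈ 0.9026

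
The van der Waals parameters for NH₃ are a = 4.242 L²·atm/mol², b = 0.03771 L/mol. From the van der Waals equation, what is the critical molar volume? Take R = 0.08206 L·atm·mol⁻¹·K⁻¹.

For a van der Waals gas, V_m,c = 3b.
V_m,c = 3×0.03771 = 0.1131 L/mol

V_m,c ≈ 0.1131 L/mol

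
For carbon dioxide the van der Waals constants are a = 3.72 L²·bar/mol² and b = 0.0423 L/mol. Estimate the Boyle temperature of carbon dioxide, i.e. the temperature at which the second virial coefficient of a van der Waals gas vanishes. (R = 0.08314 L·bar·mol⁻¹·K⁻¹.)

For a van der Waals gas the second virial coefficient B₂ = b − a/(RT) vanishes at T_B = a/(Rb).
T_B = 3.72/(0.08314×0.0423) = 3.72/0.0035168 = 1058 K

T_B ≈ 1058 K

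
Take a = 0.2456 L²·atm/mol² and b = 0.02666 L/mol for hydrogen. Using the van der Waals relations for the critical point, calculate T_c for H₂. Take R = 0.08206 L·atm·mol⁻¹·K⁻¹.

T_c ≈ 33.26 K

For a van der Waals gas, T_c = 8a/(27Rb).
T_c = 8×0.2456/(27×0.08206×0.02666) = 1.9648/0.059068 = 33.26 K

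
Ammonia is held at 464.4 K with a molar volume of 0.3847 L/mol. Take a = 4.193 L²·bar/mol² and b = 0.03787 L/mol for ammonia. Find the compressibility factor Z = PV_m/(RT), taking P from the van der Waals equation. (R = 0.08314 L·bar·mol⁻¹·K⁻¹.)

Z ≈ 0.8269

P = RT/(V_m − b) − a/V_m² = (0.08314)(464.4)/(0.3847 − 0.03787) − 4.193/(0.3847)²
  = 38.610/0.34683 − 28.332 = 111.32 − 28.332 = 82.99 bar
Z = PV_m/(RT) = (82.99)(0.3847)/((0.08314)(464.4)) = 31.926/38.610 = 0.8269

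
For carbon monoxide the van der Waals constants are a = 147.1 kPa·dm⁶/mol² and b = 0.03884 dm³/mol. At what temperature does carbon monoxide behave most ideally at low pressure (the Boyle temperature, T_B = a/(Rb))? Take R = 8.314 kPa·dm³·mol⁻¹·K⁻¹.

For a van der Waals gas the second virial coefficient B₂ = b − a/(RT) vanishes at T_B = a/(Rb).
T_B = 147.1/(8.314×0.03884) = 147.1/0.32292 = 455.5 K

T_B ≈ 455.5 K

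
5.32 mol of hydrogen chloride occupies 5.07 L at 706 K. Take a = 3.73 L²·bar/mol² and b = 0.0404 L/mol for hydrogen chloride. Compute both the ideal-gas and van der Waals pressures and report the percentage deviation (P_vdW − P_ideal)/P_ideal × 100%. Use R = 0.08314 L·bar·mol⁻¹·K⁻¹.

-2.24 %

Ideal: P_ideal = nRT/V = (5.32)(0.08314)(706)/5.07 = 61.5912 bar
vdW: P = nRT/(V − nb) − a n²/V² = 312.267/4.85507 − 105.568/25.7049 = 64.3177 − 4.10692 = 60.2108 bar
% deviation = (60.2108 − 61.5912)/61.5912 × 100% = -2.24%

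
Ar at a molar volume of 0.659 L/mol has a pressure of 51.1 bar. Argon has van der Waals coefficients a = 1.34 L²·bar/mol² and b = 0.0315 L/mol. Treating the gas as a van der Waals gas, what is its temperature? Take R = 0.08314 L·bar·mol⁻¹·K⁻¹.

T ≈ 409.0 K

T = (P + a/V_m²)(V_m − b)/R
P + a/V_m² = 51.1 + 1.34/(0.659)² = 54.186 bar
V_m − b = 0.659 − 0.0315 = 0.62750 L/mol
T = (54.186)(0.62750)/0.08314 = 409.0 K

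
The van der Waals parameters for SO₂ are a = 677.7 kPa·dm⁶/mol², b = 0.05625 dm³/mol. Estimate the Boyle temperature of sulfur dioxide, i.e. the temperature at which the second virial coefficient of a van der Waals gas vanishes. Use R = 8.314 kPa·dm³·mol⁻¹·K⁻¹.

T_B ≈ 1449 K

For a van der Waals gas the second virial coefficient B₂ = b − a/(RT) vanishes at T_B = a/(Rb).
T_B = 677.7/(8.314×0.05625) = 677.7/0.46766 = 1449 K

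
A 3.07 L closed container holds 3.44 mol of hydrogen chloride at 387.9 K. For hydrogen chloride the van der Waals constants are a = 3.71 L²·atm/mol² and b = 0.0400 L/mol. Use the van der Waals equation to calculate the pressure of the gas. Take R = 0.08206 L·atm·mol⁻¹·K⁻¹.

P ≈ 32.68 atm

P = nRT/(V − nb) − a n²/V²
nRT/(V − nb) = (3.44)(0.08206)(387.9)/(3.07 − 3.44×0.0400) = 109.50/2.9324 = 37.341 atm
a n²/V² = (3.71)(3.44)²/(3.07)² = 4.6582 atm
P = 37.341 − 4.6582 = 32.68 atm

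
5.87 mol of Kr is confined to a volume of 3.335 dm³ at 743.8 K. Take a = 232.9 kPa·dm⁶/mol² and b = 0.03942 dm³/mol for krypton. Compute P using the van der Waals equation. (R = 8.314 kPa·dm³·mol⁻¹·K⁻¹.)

P = nRT/(V − nb) − a n²/V²
nRT/(V − nb) = (5.87)(8.314)(743.8)/(3.335 − 5.87×0.03942) = 36300/3.1036 = 11696 kPa
a n²/V² = (232.9)(5.87)²/(3.335)² = 721.53 kPa
P = 11696 − 721.53 = 10974 kPa

P ≈ 10974 kPa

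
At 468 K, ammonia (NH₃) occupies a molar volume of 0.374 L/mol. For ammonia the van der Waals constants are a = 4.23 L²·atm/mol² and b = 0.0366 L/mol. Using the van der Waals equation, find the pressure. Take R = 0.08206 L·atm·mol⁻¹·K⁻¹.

P = RT/(V_m − b) − a/V_m²
RT/(V_m − b) = (0.08206)(468)/(0.374 − 0.0366) = 38.404/0.33740 = 113.82 atm
a/V_m² = 4.23/(0.374)² = 30.241 atm
P = 113.82 − 30.241 = 83.58 atm

P ≈ 83.58 atm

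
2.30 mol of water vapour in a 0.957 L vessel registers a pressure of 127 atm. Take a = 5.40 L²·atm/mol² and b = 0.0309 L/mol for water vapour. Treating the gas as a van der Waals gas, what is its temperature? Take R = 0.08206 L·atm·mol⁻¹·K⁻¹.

T = (P + a n²/V²)(V − nb)/(nR)
P + a n²/V² = 127 + (5.40)(2.30)²/(0.957)² = 158.19 atm
V − nb = 0.957 − (2.30)(0.0309) = 0.88593 L
T = (158.19)(0.88593)/((2.30)(0.08206)) = 742.5 K

T ≈ 742.5 K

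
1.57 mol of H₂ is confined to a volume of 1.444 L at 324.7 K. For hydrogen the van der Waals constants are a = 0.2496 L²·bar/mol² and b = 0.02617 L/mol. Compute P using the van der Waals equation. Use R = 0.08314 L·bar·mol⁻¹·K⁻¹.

P ≈ 29.92 bar

P = nRT/(V − nb) − a n²/V²
nRT/(V − nb) = (1.57)(0.08314)(324.7)/(1.444 − 1.57×0.02617) = 42.383/1.4029 = 30.211 bar
a n²/V² = (0.2496)(1.57)²/(1.444)² = 0.29506 bar
P = 30.211 − 0.29506 = 29.92 bar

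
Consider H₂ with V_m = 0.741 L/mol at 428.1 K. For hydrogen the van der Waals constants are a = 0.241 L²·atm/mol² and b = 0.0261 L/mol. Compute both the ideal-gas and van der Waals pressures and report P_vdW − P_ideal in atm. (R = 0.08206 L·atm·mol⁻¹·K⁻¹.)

ΔP ≈ 1.292 atm

Ideal: P_ideal = RT/V_m = (0.08206)(428.1)/0.741 = 47.4088 atm
vdW: P = RT/(V_m − b) − a/V_m² = 35.1299/0.714900 − 0.241/0.549081 = 49.1396 − 0.438915 = 48.7007 atm
ΔP = 48.7007 − 47.4088 = 1.292 atm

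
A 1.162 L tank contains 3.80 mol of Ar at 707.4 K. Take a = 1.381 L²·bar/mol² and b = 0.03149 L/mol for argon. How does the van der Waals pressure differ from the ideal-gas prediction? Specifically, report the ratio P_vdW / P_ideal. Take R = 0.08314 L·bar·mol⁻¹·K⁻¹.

P_vdW / P_ideal ≈ 1.038

Ideal: P_ideal = nRT/V = (3.80)(0.08314)(707.4)/1.162 = 192.332 bar
vdW: P = nRT/(V − nb) − a n²/V² = 223.490/1.04234 − 19.9416/1.35024 = 214.412 − 14.7689 = 199.643 bar
Ratio = 199.643/192.332 = 1.038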